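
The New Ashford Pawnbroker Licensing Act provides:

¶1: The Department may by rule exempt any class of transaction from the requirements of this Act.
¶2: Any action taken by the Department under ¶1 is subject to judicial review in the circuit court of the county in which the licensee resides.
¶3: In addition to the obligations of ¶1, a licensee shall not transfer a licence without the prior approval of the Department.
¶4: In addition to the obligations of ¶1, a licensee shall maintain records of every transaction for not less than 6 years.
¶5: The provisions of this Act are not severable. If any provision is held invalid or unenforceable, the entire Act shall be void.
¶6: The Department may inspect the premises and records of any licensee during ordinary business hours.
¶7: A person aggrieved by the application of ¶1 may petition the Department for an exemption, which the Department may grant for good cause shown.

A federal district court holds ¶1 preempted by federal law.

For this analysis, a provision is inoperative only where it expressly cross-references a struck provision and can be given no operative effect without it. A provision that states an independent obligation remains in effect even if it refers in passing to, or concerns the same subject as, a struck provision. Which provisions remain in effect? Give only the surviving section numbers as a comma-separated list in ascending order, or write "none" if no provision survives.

none

¶1 is struck. ¶2 operates only by reference to ¶1, so it falls with ¶1. ¶7 merely fixes the exemption procedure for ¶1; with ¶1 gone it has nothing to operate on and falls away. ¶5 provides that the Act is not severable, so the invalidity of any one provision voids the entire Act. No provision of the Act survives.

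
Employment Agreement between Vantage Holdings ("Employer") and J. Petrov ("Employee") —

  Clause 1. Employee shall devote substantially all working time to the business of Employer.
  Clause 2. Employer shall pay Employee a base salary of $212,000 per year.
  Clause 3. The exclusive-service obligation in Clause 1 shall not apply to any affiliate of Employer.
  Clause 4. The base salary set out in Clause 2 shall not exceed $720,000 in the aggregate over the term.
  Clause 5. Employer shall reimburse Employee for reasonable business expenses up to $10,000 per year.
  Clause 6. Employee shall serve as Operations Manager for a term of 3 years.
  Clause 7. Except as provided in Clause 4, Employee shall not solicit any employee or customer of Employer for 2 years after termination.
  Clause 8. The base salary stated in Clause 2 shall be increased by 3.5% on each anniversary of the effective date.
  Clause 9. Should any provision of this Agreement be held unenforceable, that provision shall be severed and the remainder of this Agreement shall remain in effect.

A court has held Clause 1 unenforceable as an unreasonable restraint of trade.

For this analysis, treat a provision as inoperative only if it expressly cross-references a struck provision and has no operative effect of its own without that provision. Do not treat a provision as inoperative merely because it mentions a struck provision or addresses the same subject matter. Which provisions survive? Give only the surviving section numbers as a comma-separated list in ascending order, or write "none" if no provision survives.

Clause 1 is struck. Clause 3 does nothing except set the carve-out from the exclusive-service obligation by reference to Clause 1; with Clause 1 gone it has no independent effect and is inoperative. Under the severability clause in Clause 9, the remaining provisions continue in force. Clause 2, Clause 4, Clause 5, Clause 6, Clause 7, Clause 8, and Clause 9 remain in effect.

2, 4, 5, 6, 7, 8, 9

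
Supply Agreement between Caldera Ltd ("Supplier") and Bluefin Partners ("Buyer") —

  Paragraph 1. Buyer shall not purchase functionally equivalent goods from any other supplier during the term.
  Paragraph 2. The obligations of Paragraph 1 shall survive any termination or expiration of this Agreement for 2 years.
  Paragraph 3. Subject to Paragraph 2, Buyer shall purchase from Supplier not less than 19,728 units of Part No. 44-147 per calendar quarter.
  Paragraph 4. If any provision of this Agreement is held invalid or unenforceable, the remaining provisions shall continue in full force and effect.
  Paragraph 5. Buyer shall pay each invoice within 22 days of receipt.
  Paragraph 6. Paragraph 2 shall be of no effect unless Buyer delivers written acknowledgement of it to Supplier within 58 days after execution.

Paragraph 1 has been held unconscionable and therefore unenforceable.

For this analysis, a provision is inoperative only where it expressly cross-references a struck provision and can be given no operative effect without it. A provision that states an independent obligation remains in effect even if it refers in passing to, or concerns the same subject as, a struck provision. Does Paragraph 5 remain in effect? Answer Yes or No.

Yes

Paragraph 1 is struck. The only function of Paragraph 2 is the survival period for Paragraph 1, so it cannot stand once Paragraph 1 is removed. Paragraph 6 has no operative effect of its own apart from Paragraph 2 and is therefore inoperative. Paragraph 3 mentions Paragraph 2 but its own obligation stands independently of Paragraph 2, so Paragraph 3 is not affected. Under the severability clause in Paragraph 4, the remaining provisions continue in force. Paragraph 3, Paragraph 4, and Paragraph 5 remain in effect. Paragraph 5 is among the surviving provisions, so the answer is yes.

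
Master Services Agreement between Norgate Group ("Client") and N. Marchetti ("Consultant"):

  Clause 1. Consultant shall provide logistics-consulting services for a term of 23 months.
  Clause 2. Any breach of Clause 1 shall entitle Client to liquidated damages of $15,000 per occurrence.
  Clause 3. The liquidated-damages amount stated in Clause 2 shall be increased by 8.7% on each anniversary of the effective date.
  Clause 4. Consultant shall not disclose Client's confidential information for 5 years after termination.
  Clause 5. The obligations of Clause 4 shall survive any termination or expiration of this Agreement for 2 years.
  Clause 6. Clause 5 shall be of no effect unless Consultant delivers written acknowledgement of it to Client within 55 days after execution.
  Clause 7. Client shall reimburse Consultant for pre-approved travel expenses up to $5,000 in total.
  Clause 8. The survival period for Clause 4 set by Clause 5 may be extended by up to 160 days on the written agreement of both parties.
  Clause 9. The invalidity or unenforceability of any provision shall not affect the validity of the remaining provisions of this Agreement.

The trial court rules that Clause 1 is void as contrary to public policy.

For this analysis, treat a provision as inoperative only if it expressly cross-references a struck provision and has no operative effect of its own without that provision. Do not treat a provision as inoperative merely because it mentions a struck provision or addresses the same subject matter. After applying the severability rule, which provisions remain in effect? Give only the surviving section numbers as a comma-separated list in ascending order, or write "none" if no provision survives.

Clause 1 is struck. Clause 2 operates only by reference to Clause 1, so it falls with Clause 1. Clause 3 does nothing except set the escalation of the liquidated-damages amount by reference to Clause 2; with Clause 2 gone it has no independent effect and is inoperative. Under the severability clause in Clause 9, the remaining provisions continue in force. The provisions still in force are Clause 4, Clause 5, Clause 6, Clause 7, Clause 8, and Clause 9.

4, 5, 6, 7, 8, 9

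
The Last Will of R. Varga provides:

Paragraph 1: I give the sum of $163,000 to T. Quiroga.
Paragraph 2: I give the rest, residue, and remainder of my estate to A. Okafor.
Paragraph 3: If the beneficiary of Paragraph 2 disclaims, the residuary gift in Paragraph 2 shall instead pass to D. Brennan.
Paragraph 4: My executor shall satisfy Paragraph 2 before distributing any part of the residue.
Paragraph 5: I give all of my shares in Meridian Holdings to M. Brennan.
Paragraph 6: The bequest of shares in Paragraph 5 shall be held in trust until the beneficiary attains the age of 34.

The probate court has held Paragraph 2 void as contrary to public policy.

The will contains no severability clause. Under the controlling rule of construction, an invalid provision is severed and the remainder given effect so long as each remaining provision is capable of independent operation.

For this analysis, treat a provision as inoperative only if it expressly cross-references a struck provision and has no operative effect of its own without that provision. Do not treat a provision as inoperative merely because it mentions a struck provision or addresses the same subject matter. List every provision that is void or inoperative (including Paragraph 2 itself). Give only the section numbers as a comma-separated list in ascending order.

Paragraph 2 is struck. Paragraph 3 merely fixes the alternative disposition for Paragraph 2; with Paragraph 2 gone it has nothing to operate on and falls away. Paragraph 4 operates only by reference to Paragraph 2, so it falls with Paragraph 2. Under the stated default rule, only provisions that cannot operate independently fall away; the rest are enforced. The provisions still in force are Paragraph 1, Paragraph 5, and Paragraph 6.

2, 3, 4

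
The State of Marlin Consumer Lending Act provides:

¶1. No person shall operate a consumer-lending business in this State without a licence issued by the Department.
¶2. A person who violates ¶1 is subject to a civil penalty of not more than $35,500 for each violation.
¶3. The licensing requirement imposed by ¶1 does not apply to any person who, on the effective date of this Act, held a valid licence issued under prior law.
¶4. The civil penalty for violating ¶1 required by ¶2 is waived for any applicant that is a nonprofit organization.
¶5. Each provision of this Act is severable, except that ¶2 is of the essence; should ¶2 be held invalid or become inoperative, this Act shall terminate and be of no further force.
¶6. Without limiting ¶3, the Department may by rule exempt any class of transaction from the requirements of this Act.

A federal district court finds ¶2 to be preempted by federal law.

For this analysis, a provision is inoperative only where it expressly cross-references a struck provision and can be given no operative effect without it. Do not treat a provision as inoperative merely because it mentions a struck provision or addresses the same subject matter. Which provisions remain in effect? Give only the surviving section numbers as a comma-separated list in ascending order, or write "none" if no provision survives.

none

¶2 is struck. ¶4 has no operative effect of its own apart from ¶2 and is therefore inoperative. ¶5 makes ¶2 an essential term, and ¶2 is the provision held invalid; under ¶5, the entire Act is therefore void. No provision of the Act survives.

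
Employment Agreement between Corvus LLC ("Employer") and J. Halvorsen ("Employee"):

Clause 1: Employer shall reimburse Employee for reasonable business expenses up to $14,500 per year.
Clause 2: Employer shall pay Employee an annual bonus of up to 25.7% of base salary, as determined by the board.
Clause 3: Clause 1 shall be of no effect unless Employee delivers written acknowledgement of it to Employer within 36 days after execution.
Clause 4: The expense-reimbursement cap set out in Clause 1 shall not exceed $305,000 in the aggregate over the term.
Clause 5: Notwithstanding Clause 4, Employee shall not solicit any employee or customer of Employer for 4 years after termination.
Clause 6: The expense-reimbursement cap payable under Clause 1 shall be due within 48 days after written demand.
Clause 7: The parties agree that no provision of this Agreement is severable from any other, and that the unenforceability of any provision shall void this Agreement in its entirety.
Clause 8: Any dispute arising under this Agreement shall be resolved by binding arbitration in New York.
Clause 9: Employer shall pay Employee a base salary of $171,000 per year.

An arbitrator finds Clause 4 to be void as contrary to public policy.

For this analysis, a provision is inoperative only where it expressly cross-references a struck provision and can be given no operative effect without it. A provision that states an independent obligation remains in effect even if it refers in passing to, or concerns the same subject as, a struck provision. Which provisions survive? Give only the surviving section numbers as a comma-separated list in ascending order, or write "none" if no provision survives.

none

Clause 4 is struck. No other provision's operative terms depend on Clause 4. Clause 7 provides that the Agreement is not severable, so the invalidity of any one provision voids the entire Agreement. No provision of the Agreement survives.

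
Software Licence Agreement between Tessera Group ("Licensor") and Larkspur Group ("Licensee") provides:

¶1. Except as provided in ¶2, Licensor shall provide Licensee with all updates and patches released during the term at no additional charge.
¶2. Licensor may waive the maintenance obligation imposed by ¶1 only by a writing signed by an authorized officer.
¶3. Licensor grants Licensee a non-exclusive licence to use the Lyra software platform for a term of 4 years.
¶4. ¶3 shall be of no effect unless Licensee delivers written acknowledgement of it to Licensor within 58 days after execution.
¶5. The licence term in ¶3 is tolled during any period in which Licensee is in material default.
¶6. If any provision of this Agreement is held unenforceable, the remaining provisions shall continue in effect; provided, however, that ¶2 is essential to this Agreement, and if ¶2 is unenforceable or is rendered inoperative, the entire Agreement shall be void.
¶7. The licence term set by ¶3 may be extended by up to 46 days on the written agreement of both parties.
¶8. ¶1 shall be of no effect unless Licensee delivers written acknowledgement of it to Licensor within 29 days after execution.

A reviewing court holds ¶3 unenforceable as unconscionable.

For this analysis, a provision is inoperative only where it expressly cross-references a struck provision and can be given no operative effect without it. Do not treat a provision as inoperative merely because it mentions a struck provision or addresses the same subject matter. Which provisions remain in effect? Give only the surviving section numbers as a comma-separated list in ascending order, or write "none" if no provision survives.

1, 2, 6, 8

¶3 is struck. ¶4 operates only by reference to ¶3, so it falls with ¶3. ¶5 operates only by reference to ¶3, so it falls with ¶3. ¶7 does nothing except set the extension of the licence term by reference to ¶3; with ¶3 gone it has no independent effect and is inoperative. ¶6 makes ¶2 an essential term, but ¶2 is unaffected, so the severability proviso in ¶6 preserves the remaining provisions. ¶1, ¶2, ¶6, and ¶8 remain in effect.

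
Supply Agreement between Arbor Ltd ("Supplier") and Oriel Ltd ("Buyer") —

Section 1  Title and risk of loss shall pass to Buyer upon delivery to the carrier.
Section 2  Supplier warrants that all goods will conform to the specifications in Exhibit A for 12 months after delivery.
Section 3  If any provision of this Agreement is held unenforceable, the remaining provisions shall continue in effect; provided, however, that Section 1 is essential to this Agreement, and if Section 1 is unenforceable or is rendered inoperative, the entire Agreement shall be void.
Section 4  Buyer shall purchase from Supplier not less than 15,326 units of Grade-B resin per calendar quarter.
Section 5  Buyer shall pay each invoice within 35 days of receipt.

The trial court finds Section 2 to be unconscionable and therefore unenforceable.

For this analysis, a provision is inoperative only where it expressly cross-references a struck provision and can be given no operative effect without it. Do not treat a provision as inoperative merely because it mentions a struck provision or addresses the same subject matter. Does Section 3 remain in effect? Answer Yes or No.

Yes

Section 2 is struck. Nothing else in the Agreement is defined by reference to Section 2. Section 3 makes Section 1 an essential term, but Section 1 is unaffected, so the severability proviso in Section 3 preserves the remaining provisions. The provisions still in force are Section 1, Section 3, Section 4, and Section 5. Section 3 is among the surviving provisions, so the answer is yes.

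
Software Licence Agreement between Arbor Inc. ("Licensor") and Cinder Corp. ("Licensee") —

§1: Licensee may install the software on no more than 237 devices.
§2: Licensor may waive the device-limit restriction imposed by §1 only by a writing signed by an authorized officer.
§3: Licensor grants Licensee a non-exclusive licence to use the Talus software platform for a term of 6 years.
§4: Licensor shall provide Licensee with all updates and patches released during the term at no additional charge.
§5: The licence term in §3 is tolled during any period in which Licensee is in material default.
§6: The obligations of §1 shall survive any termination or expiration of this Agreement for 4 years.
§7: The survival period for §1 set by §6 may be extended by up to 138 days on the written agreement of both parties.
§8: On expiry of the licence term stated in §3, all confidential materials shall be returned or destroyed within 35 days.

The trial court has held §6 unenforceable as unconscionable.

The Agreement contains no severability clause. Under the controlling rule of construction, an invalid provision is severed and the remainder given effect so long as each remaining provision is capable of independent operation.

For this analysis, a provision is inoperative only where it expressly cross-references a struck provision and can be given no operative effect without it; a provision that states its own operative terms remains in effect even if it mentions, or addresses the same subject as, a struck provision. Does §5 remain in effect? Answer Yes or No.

Yes

§6 is struck. §7 has no operative effect of its own apart from §6 and is therefore inoperative. Under the stated default rule, only provisions that cannot operate independently fall away; the rest are enforced. The provisions still in force are §1, §2, §3, §4, §5, and §8. §5 is among the surviving provisions, so the answer is yes.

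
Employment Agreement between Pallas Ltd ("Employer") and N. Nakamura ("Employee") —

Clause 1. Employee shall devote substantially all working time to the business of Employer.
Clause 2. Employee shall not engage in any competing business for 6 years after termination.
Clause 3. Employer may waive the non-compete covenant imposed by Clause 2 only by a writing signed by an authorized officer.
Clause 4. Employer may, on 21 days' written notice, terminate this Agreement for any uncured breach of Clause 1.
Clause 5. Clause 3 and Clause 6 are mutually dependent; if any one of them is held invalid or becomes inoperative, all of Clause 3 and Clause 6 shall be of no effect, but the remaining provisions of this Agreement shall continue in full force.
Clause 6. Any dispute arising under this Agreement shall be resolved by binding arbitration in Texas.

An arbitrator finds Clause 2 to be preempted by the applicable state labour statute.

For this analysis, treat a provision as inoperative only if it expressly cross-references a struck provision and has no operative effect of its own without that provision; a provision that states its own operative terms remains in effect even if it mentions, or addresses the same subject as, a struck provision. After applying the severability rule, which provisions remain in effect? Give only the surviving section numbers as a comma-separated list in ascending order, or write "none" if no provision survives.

Clause 2 is struck. Clause 3 has no operative effect of its own apart from Clause 2 and is therefore inoperative. Clause 5 declares Clause 3 and Clause 6 mutually dependent; since one of them has fallen, all of them are of no effect. That brings down Clause 6 as well. The remainder continues in force under Clause 5. The provisions still in force are Clause 1, Clause 4, and Clause 5.

1, 4, 5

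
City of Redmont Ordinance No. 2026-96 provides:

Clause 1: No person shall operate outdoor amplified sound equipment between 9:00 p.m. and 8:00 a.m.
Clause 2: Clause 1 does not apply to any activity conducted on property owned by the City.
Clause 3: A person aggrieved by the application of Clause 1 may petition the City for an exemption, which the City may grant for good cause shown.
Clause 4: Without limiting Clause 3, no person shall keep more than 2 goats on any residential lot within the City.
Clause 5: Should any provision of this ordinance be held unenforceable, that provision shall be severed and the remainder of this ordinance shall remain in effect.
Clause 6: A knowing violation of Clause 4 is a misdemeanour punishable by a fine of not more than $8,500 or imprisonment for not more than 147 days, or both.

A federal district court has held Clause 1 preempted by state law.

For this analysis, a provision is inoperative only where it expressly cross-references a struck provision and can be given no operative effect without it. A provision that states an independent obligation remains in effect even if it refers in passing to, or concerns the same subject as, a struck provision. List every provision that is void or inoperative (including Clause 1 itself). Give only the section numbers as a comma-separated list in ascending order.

1, 2, 3

Clause 1 is struck. Clause 2 merely fixes the public-property exemption from Clause 1; with Clause 1 gone it has nothing to operate on and falls away. The only function of Clause 3 is the exemption procedure for Clause 1, so it cannot stand once Clause 1 is removed. Clause 4 mentions Clause 3 but its own obligation stands independently of Clause 3, so Clause 4 is not affected. Clause 5 is a severability clause and preserves every provision that can still be given independent effect. Clause 4, Clause 5, and Clause 6 remain in effect.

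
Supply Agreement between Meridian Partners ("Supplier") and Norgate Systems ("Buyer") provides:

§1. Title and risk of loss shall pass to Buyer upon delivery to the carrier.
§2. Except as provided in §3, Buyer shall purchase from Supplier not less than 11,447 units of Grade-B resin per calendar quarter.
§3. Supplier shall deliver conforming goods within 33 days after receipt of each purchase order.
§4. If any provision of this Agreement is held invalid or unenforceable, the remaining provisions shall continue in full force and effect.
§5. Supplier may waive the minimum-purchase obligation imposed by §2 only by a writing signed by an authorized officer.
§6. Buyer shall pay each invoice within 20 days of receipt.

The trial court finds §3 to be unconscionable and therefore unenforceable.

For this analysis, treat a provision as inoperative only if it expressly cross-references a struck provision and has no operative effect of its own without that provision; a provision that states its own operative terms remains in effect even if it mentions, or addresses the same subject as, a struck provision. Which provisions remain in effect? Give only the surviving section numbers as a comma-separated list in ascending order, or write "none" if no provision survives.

§3 is struck. Although §2 refers to §3, its operative terms do not depend on §3, so it remains in effect. No other provision's operative terms depend on §3. §4 is a severability clause and preserves every provision that can still be given independent effect. That leaves §1, §2, §4, §5, and §6 in effect.

1, 2, 4, 5, 6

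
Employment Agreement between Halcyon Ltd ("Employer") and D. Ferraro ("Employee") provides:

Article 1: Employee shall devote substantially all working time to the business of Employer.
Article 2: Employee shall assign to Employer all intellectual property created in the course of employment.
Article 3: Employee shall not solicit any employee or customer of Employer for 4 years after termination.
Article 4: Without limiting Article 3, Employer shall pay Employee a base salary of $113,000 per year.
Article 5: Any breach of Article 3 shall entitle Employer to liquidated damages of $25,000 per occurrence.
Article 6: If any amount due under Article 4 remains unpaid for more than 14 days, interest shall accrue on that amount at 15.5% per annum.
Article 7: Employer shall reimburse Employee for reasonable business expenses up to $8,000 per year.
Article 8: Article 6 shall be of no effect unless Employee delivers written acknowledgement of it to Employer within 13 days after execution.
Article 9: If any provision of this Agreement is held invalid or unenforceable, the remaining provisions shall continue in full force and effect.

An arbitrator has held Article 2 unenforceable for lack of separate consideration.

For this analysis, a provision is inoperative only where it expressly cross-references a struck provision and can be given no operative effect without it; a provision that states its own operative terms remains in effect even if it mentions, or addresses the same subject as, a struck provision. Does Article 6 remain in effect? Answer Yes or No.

Article 2 is struck. No other provision's operative terms depend on Article 2. Under the severability clause in Article 9, the remaining provisions continue in force. That leaves Article 1, Article 3, Article 4, Article 5, Article 6, Article 7, Article 8, and Article 9 in effect. Article 6 is among the surviving provisions, so the answer is yes.

Yes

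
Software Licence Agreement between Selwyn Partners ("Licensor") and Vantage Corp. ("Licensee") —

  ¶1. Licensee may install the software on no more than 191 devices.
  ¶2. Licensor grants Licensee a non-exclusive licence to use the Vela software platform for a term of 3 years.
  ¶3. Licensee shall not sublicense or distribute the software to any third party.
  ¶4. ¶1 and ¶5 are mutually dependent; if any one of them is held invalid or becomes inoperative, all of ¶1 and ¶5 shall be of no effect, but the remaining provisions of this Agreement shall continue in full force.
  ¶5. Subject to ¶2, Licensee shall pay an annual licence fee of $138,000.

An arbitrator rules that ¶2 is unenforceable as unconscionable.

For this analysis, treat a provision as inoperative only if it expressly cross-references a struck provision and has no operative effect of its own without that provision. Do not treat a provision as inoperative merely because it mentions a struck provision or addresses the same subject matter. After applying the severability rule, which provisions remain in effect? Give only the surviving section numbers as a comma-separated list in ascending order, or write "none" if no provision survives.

¶2 is struck. Although ¶5 refers to ¶2, its operative terms do not depend on ¶2, so it remains in effect. Nothing else in the Agreement is defined by reference to ¶2. ¶4 ties ¶1 and ¶5 together, but none of those is affected here; the remaining provisions continue in force under ¶4. The provisions still in force are ¶1, ¶3, ¶4, and ¶5.

1, 3, 4, 5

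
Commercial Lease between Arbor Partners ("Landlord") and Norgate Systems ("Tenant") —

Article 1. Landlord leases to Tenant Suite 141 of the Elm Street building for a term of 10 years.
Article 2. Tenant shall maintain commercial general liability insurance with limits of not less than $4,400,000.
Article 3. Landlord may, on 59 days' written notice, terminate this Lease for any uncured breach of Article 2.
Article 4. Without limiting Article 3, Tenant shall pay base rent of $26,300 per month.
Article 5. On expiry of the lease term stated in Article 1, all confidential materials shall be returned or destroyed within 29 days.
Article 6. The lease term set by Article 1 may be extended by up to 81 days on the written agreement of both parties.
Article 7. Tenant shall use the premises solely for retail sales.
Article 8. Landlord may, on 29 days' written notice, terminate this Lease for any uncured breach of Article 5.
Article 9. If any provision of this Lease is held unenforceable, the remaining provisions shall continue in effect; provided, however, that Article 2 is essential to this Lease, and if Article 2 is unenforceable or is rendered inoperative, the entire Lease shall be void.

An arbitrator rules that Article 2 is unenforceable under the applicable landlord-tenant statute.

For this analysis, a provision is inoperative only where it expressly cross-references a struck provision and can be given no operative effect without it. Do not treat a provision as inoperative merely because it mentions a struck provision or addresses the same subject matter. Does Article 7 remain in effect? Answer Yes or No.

No

Article 2 is struck. Article 3 merely fixes the termination right for breach of Article 2; with Article 2 gone it has nothing to operate on and falls away. Article 9 makes Article 2 an essential term, and Article 2 is the provision held invalid; under Article 9, the entire Lease is therefore void. No provision of the Lease survives. Article 7 is among the inoperative provisions, so the answer is no.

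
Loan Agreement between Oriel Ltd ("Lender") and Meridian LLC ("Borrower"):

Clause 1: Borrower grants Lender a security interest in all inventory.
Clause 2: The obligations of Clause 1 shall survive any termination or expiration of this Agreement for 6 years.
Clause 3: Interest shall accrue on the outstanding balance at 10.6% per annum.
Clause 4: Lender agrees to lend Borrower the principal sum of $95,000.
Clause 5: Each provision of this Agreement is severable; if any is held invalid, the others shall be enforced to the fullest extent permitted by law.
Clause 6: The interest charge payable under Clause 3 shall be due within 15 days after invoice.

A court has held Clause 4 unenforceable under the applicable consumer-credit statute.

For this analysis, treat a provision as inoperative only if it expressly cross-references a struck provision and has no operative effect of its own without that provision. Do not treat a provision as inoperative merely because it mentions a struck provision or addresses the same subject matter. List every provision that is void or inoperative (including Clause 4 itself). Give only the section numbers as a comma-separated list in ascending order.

4

Clause 4 is struck. Nothing else in the Agreement is defined by reference to Clause 4. Clause 5 is a severability clause and preserves every provision that can still be given independent effect. The provisions still in force are Clause 1, Clause 2, Clause 3, Clause 5, and Clause 6.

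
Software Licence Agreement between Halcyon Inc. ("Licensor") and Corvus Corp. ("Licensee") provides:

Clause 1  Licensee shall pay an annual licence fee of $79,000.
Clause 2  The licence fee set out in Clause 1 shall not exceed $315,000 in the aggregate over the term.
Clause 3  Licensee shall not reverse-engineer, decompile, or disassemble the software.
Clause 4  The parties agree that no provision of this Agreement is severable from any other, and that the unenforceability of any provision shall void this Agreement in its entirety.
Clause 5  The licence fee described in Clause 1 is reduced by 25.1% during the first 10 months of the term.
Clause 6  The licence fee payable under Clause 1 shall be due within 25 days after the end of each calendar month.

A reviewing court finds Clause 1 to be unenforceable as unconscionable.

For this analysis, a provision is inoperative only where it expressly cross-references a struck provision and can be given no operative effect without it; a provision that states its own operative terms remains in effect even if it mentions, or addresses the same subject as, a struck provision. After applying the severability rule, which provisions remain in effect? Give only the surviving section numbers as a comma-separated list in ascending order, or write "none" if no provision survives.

none

Clause 1 is struck. Clause 2 operates only by reference to Clause 1, so it falls with Clause 1. Clause 5 has no operative effect of its own apart from Clause 1 and is therefore inoperative. The whole of Clause 6 is the payment deadline for the licence fee, defined by reference to Clause 1, so Clause 6 cannot stand once Clause 1 is removed. Clause 4 provides that the Agreement is not severable, so the invalidity of any one provision voids the entire Agreement. No provision of the Agreement survives.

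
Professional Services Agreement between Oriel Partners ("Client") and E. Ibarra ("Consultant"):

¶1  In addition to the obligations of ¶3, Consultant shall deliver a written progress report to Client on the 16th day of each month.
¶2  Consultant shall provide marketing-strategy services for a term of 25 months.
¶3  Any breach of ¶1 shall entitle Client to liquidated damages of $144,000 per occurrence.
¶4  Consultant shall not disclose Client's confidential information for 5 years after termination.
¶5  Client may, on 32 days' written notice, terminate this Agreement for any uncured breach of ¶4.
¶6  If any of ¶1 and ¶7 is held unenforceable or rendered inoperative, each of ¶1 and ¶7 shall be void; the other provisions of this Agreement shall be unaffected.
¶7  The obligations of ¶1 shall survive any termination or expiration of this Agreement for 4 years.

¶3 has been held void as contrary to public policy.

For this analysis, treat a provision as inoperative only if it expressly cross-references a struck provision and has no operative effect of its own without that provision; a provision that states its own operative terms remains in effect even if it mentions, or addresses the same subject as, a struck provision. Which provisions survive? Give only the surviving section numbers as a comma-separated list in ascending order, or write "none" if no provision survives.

1, 2, 4, 5, 6, 7

¶3 is struck. ¶1 mentions ¶3 but its own obligation stands independently of ¶3, so ¶1 is not affected. Nothing else in the Agreement is defined by reference to ¶3. ¶6 ties ¶1 and ¶7 together, but none of those is affected here; the remaining provisions continue in force under ¶6. The provisions still in force are ¶1, ¶2, ¶4, ¶5, ¶6, and ¶7.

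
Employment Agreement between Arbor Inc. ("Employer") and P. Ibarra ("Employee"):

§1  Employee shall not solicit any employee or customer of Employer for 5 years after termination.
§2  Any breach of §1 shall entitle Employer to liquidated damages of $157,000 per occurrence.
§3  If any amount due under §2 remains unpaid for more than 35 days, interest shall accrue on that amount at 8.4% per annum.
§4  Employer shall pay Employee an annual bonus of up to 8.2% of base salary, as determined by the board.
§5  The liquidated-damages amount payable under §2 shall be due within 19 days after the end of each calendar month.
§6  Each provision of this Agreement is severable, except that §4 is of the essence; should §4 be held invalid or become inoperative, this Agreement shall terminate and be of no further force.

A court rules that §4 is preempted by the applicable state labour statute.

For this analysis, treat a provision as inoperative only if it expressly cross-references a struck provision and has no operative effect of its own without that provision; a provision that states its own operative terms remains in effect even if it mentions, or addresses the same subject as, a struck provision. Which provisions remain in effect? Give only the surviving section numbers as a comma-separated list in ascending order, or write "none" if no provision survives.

§4 is struck. No other provision's operative terms depend on §4. §6 makes §4 an essential term, and §4 is the provision held invalid; under §6, the entire Agreement is therefore void. No provision of the Agreement survives.

none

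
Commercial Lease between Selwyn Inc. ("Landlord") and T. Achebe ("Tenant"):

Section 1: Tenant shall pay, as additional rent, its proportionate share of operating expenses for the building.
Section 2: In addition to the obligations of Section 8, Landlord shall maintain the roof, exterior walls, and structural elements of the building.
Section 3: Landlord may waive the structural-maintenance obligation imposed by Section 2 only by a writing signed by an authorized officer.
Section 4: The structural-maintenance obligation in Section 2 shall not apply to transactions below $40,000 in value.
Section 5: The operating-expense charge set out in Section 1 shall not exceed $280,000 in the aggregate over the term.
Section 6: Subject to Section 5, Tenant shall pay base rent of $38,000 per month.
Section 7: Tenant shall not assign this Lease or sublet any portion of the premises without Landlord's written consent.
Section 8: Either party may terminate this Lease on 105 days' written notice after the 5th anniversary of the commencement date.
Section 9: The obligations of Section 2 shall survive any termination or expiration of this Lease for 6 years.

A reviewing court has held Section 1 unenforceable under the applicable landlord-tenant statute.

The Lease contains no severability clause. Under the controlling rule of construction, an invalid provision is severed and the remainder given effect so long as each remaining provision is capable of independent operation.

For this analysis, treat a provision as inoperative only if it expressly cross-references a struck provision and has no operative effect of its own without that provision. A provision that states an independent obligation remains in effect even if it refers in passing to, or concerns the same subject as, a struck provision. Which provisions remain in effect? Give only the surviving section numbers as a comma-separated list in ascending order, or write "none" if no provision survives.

Section 1 is struck. Section 5 does nothing except set the aggregate cap on the operating-expense charge by reference to Section 1; with Section 1 gone it has no independent effect and is inoperative. Section 6 mentions Section 5 but its own obligation stands independently of Section 5, so Section 6 is not affected. With no severability clause, the stated default rule severs what cannot stand and enforces each remaining provision that can operate on its own. The provisions still in force are Section 2, Section 3, Section 4, Section 6, Section 7, Section 8, and Section 9.

2, 3, 4, 6, 7, 8, 9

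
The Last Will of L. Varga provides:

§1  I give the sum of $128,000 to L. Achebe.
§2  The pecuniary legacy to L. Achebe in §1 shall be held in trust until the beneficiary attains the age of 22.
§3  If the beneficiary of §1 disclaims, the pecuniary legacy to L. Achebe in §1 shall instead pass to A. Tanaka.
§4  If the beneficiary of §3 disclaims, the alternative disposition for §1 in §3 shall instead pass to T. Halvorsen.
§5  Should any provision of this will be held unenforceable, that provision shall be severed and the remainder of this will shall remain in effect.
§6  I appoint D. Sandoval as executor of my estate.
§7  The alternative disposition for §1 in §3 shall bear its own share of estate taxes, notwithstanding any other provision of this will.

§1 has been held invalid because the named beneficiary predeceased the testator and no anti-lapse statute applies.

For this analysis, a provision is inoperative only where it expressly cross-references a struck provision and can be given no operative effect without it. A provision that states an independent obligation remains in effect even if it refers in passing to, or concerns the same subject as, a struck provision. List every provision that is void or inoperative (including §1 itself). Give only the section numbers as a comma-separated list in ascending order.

1, 2, 3, 4, 7

§1 is struck. §2 has no operative effect of its own apart from §1 and is therefore inoperative. §3 merely fixes the alternative disposition for §1; with §1 gone it has nothing to operate on and falls away. §4 has no operative effect of its own apart from §3 and is therefore inoperative. §7 operates only by reference to §3, so it falls with §3. Under the severability clause in §5, the remaining provisions continue in force. §5 and §6 remain in effect.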